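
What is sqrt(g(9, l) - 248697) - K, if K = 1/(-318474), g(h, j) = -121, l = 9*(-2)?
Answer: 1/318474 + I*sqrt(248818) ≈ 3.14e-6 + 498.82*I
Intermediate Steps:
l = -18
K = -1/318474 ≈ -3.1400e-6
sqrt(g(9, l) - 248697) - K = sqrt(-121 - 248697) - 1*(-1/318474) = sqrt(-248818) + 1/318474 = I*sqrt(248818) + 1/318474 = 1/318474 + I*sqrt(248818)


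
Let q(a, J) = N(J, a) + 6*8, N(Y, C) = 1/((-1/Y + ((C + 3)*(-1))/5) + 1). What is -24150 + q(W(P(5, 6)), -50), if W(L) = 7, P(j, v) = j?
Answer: -1181048/49 ≈ -24103.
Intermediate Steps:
N(Y, C) = 1/(⅖ - 1/Y - C/5) (N(Y, C) = 1/((-1/Y + ((3 + C)*(-1))*(⅕)) + 1) = 1/((-1/Y + (-3 - C)*(⅕)) + 1) = 1/((-1/Y + (-⅗ - C/5)) + 1) = 1/((-⅗ - 1/Y - C/5) + 1) = 1/(⅖ - 1/Y - C/5))
q(a, J) = 48 - 5*J/(5 - 2*J + J*a) (q(a, J) = -5*J/(5 - 2*J + a*J) + 6*8 = -5*J/(5 - 2*J + J*a) + 48 = 48 - 5*J/(5 - 2*J + J*a))
-24150 + q(W(P(5, 6)), -50) = -24150 + (240 - 101*(-50) + 48*(-50)*7)/(5 - 2*(-50) - 50*7) = -24150 + (240 + 5050 - 16800)/(5 + 100 - 350) = -24150 - 11510/(-245) = -24150 - 1/245*(-11510) = -24150 + 2302/49 = -1181048/49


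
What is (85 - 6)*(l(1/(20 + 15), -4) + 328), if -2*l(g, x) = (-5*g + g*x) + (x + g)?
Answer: 912766/35 ≈ 26079.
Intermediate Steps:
l(g, x) = 2*g - x/2 - g*x/2 (l(g, x) = -((-5*g + g*x) + (x + g))/2 = -((-5*g + g*x) + (g + x))/2 = -(x - 4*g + g*x)/2 = 2*g - x/2 - g*x/2)
(85 - 6)*(l(1/(20 + 15), -4) + 328) = (85 - 6)*((2/(20 + 15) - ½*(-4) - ½*(-4)/(20 + 15)) + 328) = 79*((2/35 + 2 - ½*(-4)/35) + 328) = 79*((2*(1/35) + 2 - ½*1/35*(-4)) + 328) = 79*((2/35 + 2 + 2/35) + 328) = 79*(74/35 + 328) = 79*(11554/35) = 912766/35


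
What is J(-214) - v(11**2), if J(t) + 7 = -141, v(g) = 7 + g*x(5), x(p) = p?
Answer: -760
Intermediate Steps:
v(g) = 7 + 5*g (v(g) = 7 + g*5 = 7 + 5*g)
J(t) = -148 (J(t) = -7 - 141 = -148)
J(-214) - v(11**2) = -148 - (7 + 5*11**2) = -148 - (7 + 5*121) = -148 - (7 + 605) = -148 - 1*612 = -148 - 612 = -760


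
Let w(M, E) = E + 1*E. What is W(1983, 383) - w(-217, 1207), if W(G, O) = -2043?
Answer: -4457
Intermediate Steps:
w(M, E) = 2*E (w(M, E) = E + E = 2*E)
W(1983, 383) - w(-217, 1207) = -2043 - 2*1207 = -2043 - 1*2414 = -2043 - 2414 = -4457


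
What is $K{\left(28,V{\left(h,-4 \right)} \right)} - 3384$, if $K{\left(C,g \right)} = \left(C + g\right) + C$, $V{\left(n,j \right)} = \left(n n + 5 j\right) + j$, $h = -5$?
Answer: $-3327$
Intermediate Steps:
$V{\left(n,j \right)} = n^{2} + 6 j$ ($V{\left(n,j \right)} = \left(n^{2} + 5 j\right) + j = n^{2} + 6 j$)
$K{\left(C,g \right)} = g + 2 C$
$K{\left(28,V{\left(h,-4 \right)} \right)} - 3384 = \left(\left(\left(-5\right)^{2} + 6 \left(-4\right)\right) + 2 \cdot 28\right) - 3384 = \left(\left(25 - 24\right) + 56\right) - 3384 = \left(1 + 56\right) - 3384 = 57 - 3384 = -3327$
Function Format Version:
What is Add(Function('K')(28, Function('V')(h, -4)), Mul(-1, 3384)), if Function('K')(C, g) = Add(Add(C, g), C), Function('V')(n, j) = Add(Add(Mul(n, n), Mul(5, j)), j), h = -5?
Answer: -3327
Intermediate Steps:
Function('V')(n, j) = Add(Pow(n, 2), Mul(6, j)) (Function('V')(n, j) = Add(Add(Pow(n, 2), Mul(5, j)), j) = Add(Pow(n, 2), Mul(6, j)))
Function('K')(C, g) = Add(g, Mul(2, C))
Add(Function('K')(28, Function('V')(h, -4)), Mul(-1, 3384)) = Add(Add(Add(Pow(-5, 2), Mul(6, -4)), Mul(2, 28)), Mul(-1, 3384)) = Add(Add(Add(25, -24), 56), -3384) = Add(Add(1, 56), -3384) = Add(57, -3384) = -3327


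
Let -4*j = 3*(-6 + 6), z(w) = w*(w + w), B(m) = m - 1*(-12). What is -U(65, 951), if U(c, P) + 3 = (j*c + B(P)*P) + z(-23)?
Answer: -916868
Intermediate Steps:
B(m) = 12 + m (B(m) = m + 12 = 12 + m)
z(w) = 2*w² (z(w) = w*(2*w) = 2*w²)
j = 0 (j = -3*(-6 + 6)/4 = -3*0/4 = -¼*0 = 0)
U(c, P) = 1055 + P*(12 + P) (U(c, P) = -3 + ((0*c + (12 + P)*P) + 2*(-23)²) = -3 + ((0 + P*(12 + P)) + 2*529) = -3 + (P*(12 + P) + 1058) = -3 + (1058 + P*(12 + P)) = 1055 + P*(12 + P))
-U(65, 951) = -(1055 + 951*(12 + 951)) = -(1055 + 951*963) = -(1055 + 915813) = -1*916868 = -916868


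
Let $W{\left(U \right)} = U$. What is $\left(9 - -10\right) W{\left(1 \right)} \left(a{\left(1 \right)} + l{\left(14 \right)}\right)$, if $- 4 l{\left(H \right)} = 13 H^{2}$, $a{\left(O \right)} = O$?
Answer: $-12084$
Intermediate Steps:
$l{\left(H \right)} = - \frac{13 H^{2}}{4}$
$\left(9 - -10\right) W{\left(1 \right)} \left(a{\left(1 \right)} + l{\left(14 \right)}\right) = \left(9 - -10\right) 1 \left(1 - \frac{13 \cdot 14^{2}}{4}\right) = \left(9 + 10\right) 1 \left(1 - 637\right) = 19 \cdot 1 \left(1 - 637\right) = 19 \left(-636\right) = -12084$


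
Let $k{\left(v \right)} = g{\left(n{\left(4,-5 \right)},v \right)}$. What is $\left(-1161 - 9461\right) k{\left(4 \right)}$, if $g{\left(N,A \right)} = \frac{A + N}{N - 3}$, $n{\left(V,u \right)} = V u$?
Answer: $- \frac{169952}{23} \approx -7389.2$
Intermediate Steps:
$g{\left(N,A \right)} = \frac{A + N}{-3 + N}$
$k{\left(v \right)} = \frac{20}{23} - \frac{v}{23}$ ($k{\left(v \right)} = \frac{v + 4 \left(-5\right)}{-3 + 4 \left(-5\right)} = \frac{v - 20}{-3 - 20} = \frac{-20 + v}{-23} = - \frac{-20 + v}{23} = \frac{20}{23} - \frac{v}{23}$)
$\left(-1161 - 9461\right) k{\left(4 \right)} = \left(-1161 - 9461\right) \left(\frac{20}{23} - \frac{4}{23}\right) = \left(-10622\right) \frac{16}{23} = - \frac{169952}{23}$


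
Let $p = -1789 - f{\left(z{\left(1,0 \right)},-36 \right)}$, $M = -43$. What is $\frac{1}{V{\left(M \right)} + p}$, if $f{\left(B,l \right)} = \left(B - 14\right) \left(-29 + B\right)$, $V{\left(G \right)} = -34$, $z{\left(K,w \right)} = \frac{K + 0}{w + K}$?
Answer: $- \frac{1}{2187} \approx -0.00045725$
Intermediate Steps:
$z{\left(K,w \right)} = \frac{K}{K + w}$
$f{\left(B,l \right)} = \left(-29 + B\right) \left(-14 + B\right)$ ($f{\left(B,l \right)} = \left(-14 + B\right) \left(-29 + B\right) = \left(-29 + B\right) \left(-14 + B\right)$)
$p = -2153$ ($p = -1789 - \left(406 + \left(1 \frac{1}{1 + 0}\right)^{2} - 43 \cdot 1 \frac{1}{1 + 0}\right) = -1789 - \left(406 + \left(1 \cdot 1^{-1}\right)^{2} - 43 \cdot 1 \cdot 1^{-1}\right) = -1789 - \left(406 + \left(1 \cdot 1\right)^{2} - 43 \cdot 1 \cdot 1\right) = -1789 - \left(406 + 1^{2} - 43\right) = -1789 - \left(406 + 1 - 43\right) = -1789 - 364 = -2153$)
$\frac{1}{V{\left(M \right)} + p} = \frac{1}{-34 - 2153} = \frac{1}{-2187} = - \frac{1}{2187}$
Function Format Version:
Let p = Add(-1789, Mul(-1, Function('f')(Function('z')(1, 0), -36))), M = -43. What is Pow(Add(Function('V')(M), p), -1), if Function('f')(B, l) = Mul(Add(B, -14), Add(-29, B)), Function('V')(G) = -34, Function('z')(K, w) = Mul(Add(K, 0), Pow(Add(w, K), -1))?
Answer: Rational(-1, 2187) ≈ -0.00045725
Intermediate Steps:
Function('z')(K, w) = Mul(K, Pow(Add(K, w), -1))
Function('f')(B, l) = Mul(Add(-29, B), Add(-14, B)) (Function('f')(B, l) = Mul(Add(-14, B), Add(-29, B)) = Mul(Add(-29, B), Add(-14, B)))
p = -2153 (p = Add(-1789, Mul(-1, Add(406, Pow(Mul(1, Pow(Add(1, 0), -1)), 2), Mul(-43, Mul(1, Pow(Add(1, 0), -1)))))) = Add(-1789, Mul(-1, Add(406, Pow(Mul(1, Pow(1, -1)), 2), Mul(-43, Mul(1, Pow(1, -1)))))) = Add(-1789, Mul(-1, Add(406, Pow(Mul(1, 1), 2), Mul(-43, Mul(1, 1))))) = Add(-1789, Mul(-1, Add(406, Pow(1, 2), Mul(-43, 1)))) = Add(-1789, Mul(-1, Add(406, 1, -43))) = Add(-1789, Mul(-1, 364)) = Add(-1789, -364) = -2153)
Pow(Add(Function('V')(M), p), -1) = Pow(Add(-34, -2153), -1) = Pow(-2187, -1) = Rational(-1, 2187)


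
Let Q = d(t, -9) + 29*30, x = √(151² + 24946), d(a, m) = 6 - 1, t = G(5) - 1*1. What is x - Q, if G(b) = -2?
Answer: -875 + √47747 ≈ -656.49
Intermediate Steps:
t = -3 (t = -2 - 1*1 = -2 - 1 = -3)
d(a, m) = 5
x = √47747 (x = √(22801 + 24946) = √47747 ≈ 218.51)
Q = 875 (Q = 5 + 29*30 = 5 + 870 = 875)
x - Q = √47747 - 1*875 = √47747 - 875 = -875 + √47747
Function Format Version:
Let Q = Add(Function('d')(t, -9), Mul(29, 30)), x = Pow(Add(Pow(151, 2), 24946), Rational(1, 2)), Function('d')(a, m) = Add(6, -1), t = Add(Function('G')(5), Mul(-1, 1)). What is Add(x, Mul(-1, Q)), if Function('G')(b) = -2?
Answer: Add(-875, Pow(47747, Rational(1, 2))) ≈ -656.49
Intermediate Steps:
t = -3 (t = Add(-2, Mul(-1, 1)) = Add(-2, -1) = -3)
Function('d')(a, m) = 5
x = Pow(47747, Rational(1, 2)) (x = Pow(Add(22801, 24946), Rational(1, 2)) = Pow(47747, Rational(1, 2)) ≈ 218.51)
Q = 875 (Q = Add(5, Mul(29, 30)) = Add(5, 870) = 875)
Add(x, Mul(-1, Q)) = Add(Pow(47747, Rational(1, 2)), Mul(-1, 875)) = Add(Pow(47747, Rational(1, 2)), -875) = Add(-875, Pow(47747, Rational(1, 2)))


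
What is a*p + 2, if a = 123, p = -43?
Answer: -5287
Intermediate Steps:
a*p + 2 = 123*(-43) + 2 = -5289 + 2 = -5287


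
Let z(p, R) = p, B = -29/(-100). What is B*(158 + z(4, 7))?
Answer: 2349/50 ≈ 46.980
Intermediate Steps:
B = 29/100 (B = -29*(-1/100) = 29/100 ≈ 0.29000)
B*(158 + z(4, 7)) = 29*(158 + 4)/100 = (29/100)*162 = 2349/50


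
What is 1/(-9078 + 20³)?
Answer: -1/1078 ≈ -0.00092764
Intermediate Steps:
1/(-9078 + 20³) = 1/(-9078 + 8000) = 1/(-1078) = -1/1078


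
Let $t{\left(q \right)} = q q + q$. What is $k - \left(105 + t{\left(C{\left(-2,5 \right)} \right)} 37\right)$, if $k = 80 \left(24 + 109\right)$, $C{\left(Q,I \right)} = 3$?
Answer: $10091$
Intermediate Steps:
$t{\left(q \right)} = q + q^{2}$ ($t{\left(q \right)} = q^{2} + q = q + q^{2}$)
$k = 10640$ ($k = 80 \cdot 133 = 10640$)
$k - \left(105 + t{\left(C{\left(-2,5 \right)} \right)} 37\right) = 10640 - \left(105 + 3 \left(1 + 3\right) 37\right) = 10640 - \left(105 + 3 \cdot 4 \cdot 37\right) = 10640 - \left(105 + 12 \cdot 37\right) = 10640 - \left(105 + 444\right) = 10640 - 549 = 10091$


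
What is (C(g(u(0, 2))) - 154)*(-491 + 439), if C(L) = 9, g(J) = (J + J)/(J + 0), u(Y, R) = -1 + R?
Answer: 7540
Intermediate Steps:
g(J) = 2 (g(J) = (2*J)/J = 2)
(C(g(u(0, 2))) - 154)*(-491 + 439) = (9 - 154)*(-491 + 439) = -145*(-52) = 7540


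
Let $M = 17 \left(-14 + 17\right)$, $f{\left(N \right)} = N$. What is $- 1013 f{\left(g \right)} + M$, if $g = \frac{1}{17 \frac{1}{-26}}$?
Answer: $\frac{27205}{17} \approx 1600.3$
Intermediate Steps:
$g = - \frac{26}{17}$ ($g = \frac{1}{17 \left(- \frac{1}{26}\right)} = \frac{1}{- \frac{17}{26}} = - \frac{26}{17} \approx -1.5294$)
$M = 51$ ($M = 17 \cdot 3 = 51$)
$- 1013 f{\left(g \right)} + M = \left(-1013\right) \left(- \frac{26}{17}\right) + 51 = \frac{26338}{17} + 51 = \frac{27205}{17}$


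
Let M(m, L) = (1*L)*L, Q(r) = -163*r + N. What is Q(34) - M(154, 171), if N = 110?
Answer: -34673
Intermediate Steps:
Q(r) = 110 - 163*r (Q(r) = -163*r + 110 = 110 - 163*r)
M(m, L) = L² (M(m, L) = L*L = L²)
Q(34) - M(154, 171) = (110 - 163*34) - 1*171² = (110 - 5542) - 1*29241 = -5432 - 29241 = -34673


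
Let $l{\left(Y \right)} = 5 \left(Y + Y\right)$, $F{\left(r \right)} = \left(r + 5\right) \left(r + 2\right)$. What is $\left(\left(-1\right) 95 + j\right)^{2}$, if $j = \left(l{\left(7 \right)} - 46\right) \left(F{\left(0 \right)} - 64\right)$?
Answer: $1934881$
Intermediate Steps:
$F{\left(r \right)} = \left(2 + r\right) \left(5 + r\right)$ ($F{\left(r \right)} = \left(5 + r\right) \left(2 + r\right) = \left(2 + r\right) \left(5 + r\right)$)
$l{\left(Y \right)} = 10 Y$ ($l{\left(Y \right)} = 5 \cdot 2 Y = 10 Y$)
$j = -1296$ ($j = \left(10 \cdot 7 - 46\right) \left(\left(10 + 0^{2} + 7 \cdot 0\right) - 64\right) = \left(70 - 46\right) \left(\left(10 + 0 + 0\right) - 64\right) = 24 \left(10 - 64\right) = 24 \left(-54\right) = -1296$)
$\left(\left(-1\right) 95 + j\right)^{2} = \left(\left(-1\right) 95 - 1296\right)^{2} = \left(-95 - 1296\right)^{2} = \left(-1391\right)^{2} = 1934881$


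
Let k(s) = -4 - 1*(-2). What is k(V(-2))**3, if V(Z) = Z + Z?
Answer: -8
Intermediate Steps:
V(Z) = 2*Z
k(s) = -2 (k(s) = -4 + 2 = -2)
k(V(-2))**3 = (-2)**3 = -8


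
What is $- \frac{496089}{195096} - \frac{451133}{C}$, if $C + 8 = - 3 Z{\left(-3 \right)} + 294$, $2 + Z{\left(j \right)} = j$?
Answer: $- \frac{2671623229}{1779512} \approx -1501.3$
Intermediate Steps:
$Z{\left(j \right)} = -2 + j$
$C = 301$ ($C = -8 + \left(- 3 \left(-2 - 3\right) + 294\right) = -8 + \left(\left(-3\right) \left(-5\right) + 294\right) = -8 + \left(15 + 294\right) = -8 + 309 = 301$)
$- \frac{496089}{195096} - \frac{451133}{C} = - \frac{496089}{195096} - \frac{451133}{301} = \left(-496089\right) \frac{1}{195096} - \frac{451133}{301} = - \frac{15033}{5912} - \frac{451133}{301} = - \frac{2671623229}{1779512}$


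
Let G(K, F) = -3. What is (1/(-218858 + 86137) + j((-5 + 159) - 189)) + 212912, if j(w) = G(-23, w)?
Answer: 28257495388/132721 ≈ 2.1291e+5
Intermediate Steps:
j(w) = -3
(1/(-218858 + 86137) + j((-5 + 159) - 189)) + 212912 = (1/(-218858 + 86137) - 3) + 212912 = (1/(-132721) - 3) + 212912 = (-1/132721 - 3) + 212912 = -398164/132721 + 212912 = 28257495388/132721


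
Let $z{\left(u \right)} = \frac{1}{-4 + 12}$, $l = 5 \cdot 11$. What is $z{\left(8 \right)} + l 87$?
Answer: $\frac{38281}{8} \approx 4785.1$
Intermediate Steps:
$l = 55$
$z{\left(u \right)} = \frac{1}{8}$
$z{\left(8 \right)} + l 87 = \frac{1}{8} + 55 \cdot 87 = \frac{1}{8} + 4785 = \frac{38281}{8}$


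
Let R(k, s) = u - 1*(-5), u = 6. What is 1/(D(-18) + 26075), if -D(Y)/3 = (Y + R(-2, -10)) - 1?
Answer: 1/26099 ≈ 3.8316e-5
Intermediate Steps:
R(k, s) = 11 (R(k, s) = 6 - 1*(-5) = 6 + 5 = 11)
D(Y) = -30 - 3*Y (D(Y) = -3*((Y + 11) - 1) = -3*((11 + Y) - 1) = -3*(10 + Y) = -30 - 3*Y)
1/(D(-18) + 26075) = 1/((-30 - 3*(-18)) + 26075) = 1/((-30 + 54) + 26075) = 1/(24 + 26075) = 1/26099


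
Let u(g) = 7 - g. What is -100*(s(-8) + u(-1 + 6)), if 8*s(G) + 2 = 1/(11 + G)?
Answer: -1075/6 ≈ -179.17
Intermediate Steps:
s(G) = -¼ + 1/(8*(11 + G))
-100*(s(-8) + u(-1 + 6)) = -100*((-21 - 2*(-8))/(8*(11 - 8)) + (7 - (-1 + 6))) = -100*((⅛)*(-21 + 16)/3 + (7 - 1*5)) = -100*((⅛)*(⅓)*(-5) + (7 - 5)) = -100*(-5/24 + 2) = -100*43/24 = -1075/6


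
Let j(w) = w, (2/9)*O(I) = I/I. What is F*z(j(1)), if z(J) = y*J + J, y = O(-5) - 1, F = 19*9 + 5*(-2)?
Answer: 1449/2 ≈ 724.50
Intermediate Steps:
O(I) = 9/2 (O(I) = 9*(I/I)/2 = (9/2)*1 = 9/2)
F = 161 (F = 171 - 10 = 161)
y = 7/2 (y = 9/2 - 1 = 7/2 ≈ 3.5000)
z(J) = 9*J/2 (z(J) = 7*J/2 + J = 9*J/2)
F*z(j(1)) = 161*((9/2)*1) = 161*(9/2) = 1449/2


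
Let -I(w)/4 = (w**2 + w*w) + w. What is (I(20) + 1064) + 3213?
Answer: 997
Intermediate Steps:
I(w) = -8*w**2 - 4*w (I(w) = -4*((w**2 + w*w) + w) = -4*((w**2 + w**2) + w) = -4*(2*w**2 + w) = -4*(w + 2*w**2) = -8*w**2 - 4*w)
(I(20) + 1064) + 3213 = (-4*20*(1 + 2*20) + 1064) + 3213 = (-4*20*(1 + 40) + 1064) + 3213 = (-4*20*41 + 1064) + 3213 = (-3280 + 1064) + 3213 = -2216 + 3213 = 997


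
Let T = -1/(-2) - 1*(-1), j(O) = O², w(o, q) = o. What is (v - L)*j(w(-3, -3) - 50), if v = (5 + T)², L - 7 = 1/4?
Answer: 98315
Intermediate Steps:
L = 29/4 (L = 7 + 1/4 = 7 + ¼ = 29/4 ≈ 7.2500)
T = 3/2 (T = -1*(-½) + 1 = ½ + 1 = 3/2 ≈ 1.5000)
v = 169/4 (v = (5 + 3/2)² = (13/2)² = 169/4 ≈ 42.250)
(v - L)*j(w(-3, -3) - 50) = (169/4 - 1*29/4)*(-3 - 50)² = (169/4 - 29/4)*(-53)² = 35*2809 = 98315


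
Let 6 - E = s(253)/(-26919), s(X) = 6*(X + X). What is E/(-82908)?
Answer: -27425/371966742 ≈ -7.3730e-5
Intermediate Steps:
s(X) = 12*X (s(X) = 6*(2*X) = 12*X)
E = 54850/8973 (E = 6 - 12*253/(-26919) = 6 - 3036*(-1)/26919 = 6 - 1*(-1012/8973) = 6 + 1012/8973 = 54850/8973 ≈ 6.1128)
E/(-82908) = (54850/8973)/(-82908) = (54850/8973)*(-1/82908) = -27425/371966742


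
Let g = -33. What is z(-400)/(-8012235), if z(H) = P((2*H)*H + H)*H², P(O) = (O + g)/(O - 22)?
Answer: -5113072000/256053403683 ≈ -0.019969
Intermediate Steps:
P(O) = (-33 + O)/(-22 + O) (P(O) = (O - 33)/(O - 22) = (-33 + O)/(-22 + O))
z(H) = H²*(-33 + H + 2*H²)/(-22 + H + 2*H²) (z(H) = ((-33 + ((2*H)*H + H))/(-22 + ((2*H)*H + H)))*H² = ((-33 + (2*H² + H))/(-22 + (2*H² + H)))*H² = ((-33 + (H + 2*H²))/(-22 + (H + 2*H²)))*H² = ((-33 + H + 2*H²)/(-22 + H + 2*H²))*H² = H²*(-33 + H + 2*H²)/(-22 + H + 2*H²))
z(-400)/(-8012235) = ((-400)²*(-33 - 400*(1 + 2*(-400)))/(-22 - 400*(1 + 2*(-400))))/(-8012235) = (160000*(-33 - 400*(1 - 800))/(-22 - 400*(1 - 800)))*(-1/8012235) = (160000*(-33 - 400*(-799))/(-22 - 400*(-799)))*(-1/8012235) = (160000*(-33 + 319600)/(-22 + 319600))*(-1/8012235) = (160000*319567/319578)*(-1/8012235) = (160000*(1/319578)*319567)*(-1/8012235) = (25565360000/159789)*(-1/8012235) = -5113072000/256053403683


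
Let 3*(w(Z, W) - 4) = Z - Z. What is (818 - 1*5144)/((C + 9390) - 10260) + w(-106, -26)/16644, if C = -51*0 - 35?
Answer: 18001391/3765705 ≈ 4.7803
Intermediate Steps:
C = -35 (C = 0 - 35 = -35)
w(Z, W) = 4 (w(Z, W) = 4 + (Z - Z)/3 = 4 + (⅓)*0 = 4 + 0 = 4)
(818 - 1*5144)/((C + 9390) - 10260) + w(-106, -26)/16644 = (818 - 1*5144)/((-35 + 9390) - 10260) + 4/16644 = (818 - 5144)/(9355 - 10260) + 4*(1/16644) = -4326/(-905) + 1/4161 = -4326*(-1/905) + 1/4161 = 4326/905 + 1/4161 = 18001391/3765705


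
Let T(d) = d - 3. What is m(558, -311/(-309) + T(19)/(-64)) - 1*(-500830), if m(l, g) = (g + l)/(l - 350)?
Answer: 128758073663/257088 ≈ 5.0083e+5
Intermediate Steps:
T(d) = -3 + d
m(l, g) = (g + l)/(-350 + l)
m(558, -311/(-309) + T(19)/(-64)) - 1*(-500830) = ((-311/(-309) + (-3 + 19)/(-64)) + 558)/(-350 + 558) - 1*(-500830) = ((-311*(-1/309) + 16*(-1/64)) + 558)/208 + 500830 = ((311/309 - ¼) + 558)/208 + 500830 = (935/1236 + 558)/208 + 500830 = (1/208)*(690623/1236) + 500830 = 690623/257088 + 500830 = 128758073663/257088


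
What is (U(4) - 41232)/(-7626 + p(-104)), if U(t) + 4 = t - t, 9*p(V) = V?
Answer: 185562/34369 ≈ 5.3991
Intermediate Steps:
p(V) = V/9
U(t) = -4 (U(t) = -4 + (t - t) = -4 + 0 = -4)
(U(4) - 41232)/(-7626 + p(-104)) = (-4 - 41232)/(-7626 + (⅑)*(-104)) = -41236/(-7626 - 104/9) = -41236/(-68738/9) = -41236*(-9/68738) = 185562/34369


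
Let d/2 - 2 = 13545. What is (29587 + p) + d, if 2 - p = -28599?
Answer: 85282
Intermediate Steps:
d = 27094 (d = 4 + 2*13545 = 4 + 27090 = 27094)
p = 28601 (p = 2 - 1*(-28599) = 2 + 28599 = 28601)
(29587 + p) + d = (29587 + 28601) + 27094 = 58188 + 27094 = 85282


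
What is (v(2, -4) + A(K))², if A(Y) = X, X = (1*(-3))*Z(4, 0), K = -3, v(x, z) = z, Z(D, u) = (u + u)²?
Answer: 16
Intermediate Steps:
Z(D, u) = 4*u² (Z(D, u) = (2*u)² = 4*u²)
X = 0 (X = (1*(-3))*(4*0²) = -12*0 = -3*0 = 0)
A(Y) = 0
(v(2, -4) + A(K))² = (-4 + 0)² = (-4)² = 16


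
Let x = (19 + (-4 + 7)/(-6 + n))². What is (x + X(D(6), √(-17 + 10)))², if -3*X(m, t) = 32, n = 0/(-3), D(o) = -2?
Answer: 15832441/144 ≈ 1.0995e+5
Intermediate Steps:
n = 0 (n = 0*(-⅓) = 0)
X(m, t) = -32/3 (X(m, t) = -⅓*32 = -32/3)
x = 1369/4 (x = (19 + (-4 + 7)/(-6 + 0))² = (19 + 3/(-6))² = (19 + 3*(-⅙))² = (19 - ½)² = (37/2)² = 1369/4 ≈ 342.25)
(x + X(D(6), √(-17 + 10)))² = (1369/4 - 32/3)² = (3979/12)² = 15832441/144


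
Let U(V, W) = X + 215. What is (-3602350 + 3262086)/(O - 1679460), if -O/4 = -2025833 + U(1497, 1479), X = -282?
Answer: -85066/1606035 ≈ -0.052966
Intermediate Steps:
U(V, W) = -67 (U(V, W) = -282 + 215 = -67)
O = 8103600 (O = -4*(-2025833 - 67) = -4*(-2025900) = 8103600)
(-3602350 + 3262086)/(O - 1679460) = (-3602350 + 3262086)/(8103600 - 1679460) = -340264/6424140 = -340264*1/6424140 = -85066/1606035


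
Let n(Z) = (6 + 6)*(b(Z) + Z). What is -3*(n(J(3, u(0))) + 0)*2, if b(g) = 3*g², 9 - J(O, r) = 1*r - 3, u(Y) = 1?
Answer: -26928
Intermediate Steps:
J(O, r) = 12 - r (J(O, r) = 9 - (1*r - 3) = 9 - (r - 3) = 9 - (-3 + r) = 9 + (3 - r) = 12 - r)
n(Z) = 12*Z + 36*Z² (n(Z) = (6 + 6)*(3*Z² + Z) = 12*(Z + 3*Z²) = 12*Z + 36*Z²)
-3*(n(J(3, u(0))) + 0)*2 = -3*(12*(12 - 1*1)*(1 + 3*(12 - 1*1)) + 0)*2 = -3*(12*(12 - 1)*(1 + 3*(12 - 1)) + 0)*2 = -3*(12*11*(1 + 3*11) + 0)*2 = -3*(12*11*(1 + 33) + 0)*2 = -3*(12*11*34 + 0)*2 = -3*(4488 + 0)*2 = -13464*2 = -3*8976 = -26928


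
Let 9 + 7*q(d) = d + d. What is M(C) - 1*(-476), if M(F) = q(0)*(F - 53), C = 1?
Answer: 3800/7 ≈ 542.86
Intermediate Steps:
q(d) = -9/7 + 2*d/7 (q(d) = -9/7 + (d + d)/7 = -9/7 + (2*d)/7 = -9/7 + 2*d/7)
M(F) = 477/7 - 9*F/7 (M(F) = (-9/7 + (2/7)*0)*(F - 53) = (-9/7 + 0)*(-53 + F) = -9*(-53 + F)/7 = 477/7 - 9*F/7)
M(C) - 1*(-476) = (477/7 - 9/7*1) - 1*(-476) = (477/7 - 9/7) + 476 = 468/7 + 476 = 3800/7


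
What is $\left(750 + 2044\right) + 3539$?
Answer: $6333$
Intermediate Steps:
$\left(750 + 2044\right) + 3539 = 2794 + 3539 = 6333$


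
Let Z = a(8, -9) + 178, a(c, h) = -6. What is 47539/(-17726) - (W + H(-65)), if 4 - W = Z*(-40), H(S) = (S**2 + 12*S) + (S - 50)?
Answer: -181100903/17726 ≈ -10217.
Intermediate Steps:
H(S) = -50 + S**2 + 13*S (H(S) = (S**2 + 12*S) + (-50 + S) = -50 + S**2 + 13*S)
Z = 172 (Z = -6 + 178 = 172)
W = 6884 (W = 4 - 172*(-40) = 4 - 1*(-6880) = 4 + 6880 = 6884)
47539/(-17726) - (W + H(-65)) = 47539/(-17726) - (6884 + (-50 + (-65)**2 + 13*(-65))) = 47539*(-1/17726) - (6884 + (-50 + 4225 - 845)) = -47539/17726 - (6884 + 3330) = -47539/17726 - 1*10214 = -47539/17726 - 10214 = -181100903/17726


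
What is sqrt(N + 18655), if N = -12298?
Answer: sqrt(6357) ≈ 79.731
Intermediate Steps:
sqrt(N + 18655) = sqrt(-12298 + 18655) = sqrt(6357)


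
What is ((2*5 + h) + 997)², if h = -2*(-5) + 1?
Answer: 1036324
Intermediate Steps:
h = 11 (h = 10 + 1 = 11)
((2*5 + h) + 997)² = ((2*5 + 11) + 997)² = ((10 + 11) + 997)² = (21 + 997)² = 1018² = 1036324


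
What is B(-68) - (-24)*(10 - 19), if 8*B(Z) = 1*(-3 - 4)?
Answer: -1735/8 ≈ -216.88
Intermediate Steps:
B(Z) = -7/8 (B(Z) = (1*(-3 - 4))/8 = (1*(-7))/8 = (⅛)*(-7) = -7/8)
B(-68) - (-24)*(10 - 19) = -7/8 - (-24)*(10 - 19) = -7/8 - (-24)*(-9) = -7/8 - 1*216 = -7/8 - 216 = -1735/8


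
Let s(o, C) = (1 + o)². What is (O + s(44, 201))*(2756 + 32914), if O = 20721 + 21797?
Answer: 1588848810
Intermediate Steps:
O = 42518
(O + s(44, 201))*(2756 + 32914) = (42518 + (1 + 44)²)*(2756 + 32914) = (42518 + 45²)*35670 = (42518 + 2025)*35670 = 44543*35670 = 1588848810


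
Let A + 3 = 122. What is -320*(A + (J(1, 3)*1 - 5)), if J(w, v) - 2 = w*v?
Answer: -38080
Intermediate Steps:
A = 119 (A = -3 + 122 = 119)
J(w, v) = 2 + v*w (J(w, v) = 2 + w*v = 2 + v*w)
-320*(A + (J(1, 3)*1 - 5)) = -320*(119 + ((2 + 3*1)*1 - 5)) = -320*(119 + ((2 + 3)*1 - 5)) = -320*(119 + (5*1 - 5)) = -320*(119 + (5 - 5)) = -320*(119 + 0) = -320*119 = -38080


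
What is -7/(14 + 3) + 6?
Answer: 95/17 ≈ 5.5882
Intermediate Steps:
-7/(14 + 3) + 6 = -7/17 + 6 = 95/17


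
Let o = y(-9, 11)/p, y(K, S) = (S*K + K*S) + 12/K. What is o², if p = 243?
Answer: 357604/531441 ≈ 0.67290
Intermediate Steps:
y(K, S) = 12/K + 2*K*S (y(K, S) = (K*S + K*S) + 12/K = 2*K*S + 12/K = 12/K + 2*K*S)
o = -598/729 (o = (12/(-9) + 2*(-9)*11)/243 = (12*(-⅑) - 198)*(1/243) = (-4/3 - 198)*(1/243) = -598/3*1/243 = -598/729 ≈ -0.82030)
o² = (-598/729)² = 357604/531441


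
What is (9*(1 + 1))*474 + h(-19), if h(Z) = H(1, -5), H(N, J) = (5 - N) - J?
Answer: 8541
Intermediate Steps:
H(N, J) = 5 - J - N
h(Z) = 9 (h(Z) = 5 - 1*(-5) - 1*1 = 5 + 5 - 1 = 9)
(9*(1 + 1))*474 + h(-19) = (9*(1 + 1))*474 + 9 = (9*2)*474 + 9 = 18*474 + 9 = 8532 + 9 = 8541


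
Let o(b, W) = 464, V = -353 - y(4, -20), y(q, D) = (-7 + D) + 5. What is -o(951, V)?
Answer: -464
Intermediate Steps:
y(q, D) = -2 + D
V = -331 (V = -353 - (-2 - 20) = -353 - 1*(-22) = -353 + 22 = -331)
-o(951, V) = -1*464 = -464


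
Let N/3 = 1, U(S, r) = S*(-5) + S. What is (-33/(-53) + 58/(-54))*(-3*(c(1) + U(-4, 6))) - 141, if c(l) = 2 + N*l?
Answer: -17897/159 ≈ -112.56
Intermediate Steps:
U(S, r) = -4*S (U(S, r) = -5*S + S = -4*S)
N = 3 (N = 3*1 = 3)
c(l) = 2 + 3*l
(-33/(-53) + 58/(-54))*(-3*(c(1) + U(-4, 6))) - 141 = (-33/(-53) + 58/(-54))*(-3*((2 + 3*1) - 4*(-4))) - 141 = (-33*(-1/53) + 58*(-1/54))*(-3*((2 + 3) + 16)) - 141 = (33/53 - 29/27)*(-3*(5 + 16)) - 141 = -(-646)*21/477 - 141 = -646/1431*(-63) - 141 = 4522/159 - 141 = -17897/159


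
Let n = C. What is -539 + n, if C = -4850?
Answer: -5389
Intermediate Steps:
n = -4850
-539 + n = -539 - 4850 = -5389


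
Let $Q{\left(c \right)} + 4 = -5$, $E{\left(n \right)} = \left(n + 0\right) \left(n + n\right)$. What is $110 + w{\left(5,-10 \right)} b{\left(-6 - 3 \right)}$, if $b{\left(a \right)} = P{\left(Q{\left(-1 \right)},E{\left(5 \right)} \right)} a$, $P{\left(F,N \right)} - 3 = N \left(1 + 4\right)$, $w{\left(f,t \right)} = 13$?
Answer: $-29491$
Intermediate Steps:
$E{\left(n \right)} = 2 n^{2}$ ($E{\left(n \right)} = n 2 n = 2 n^{2}$)
$Q{\left(c \right)} = -9$ ($Q{\left(c \right)} = -4 - 5 = -9$)
$P{\left(F,N \right)} = 3 + 5 N$ ($P{\left(F,N \right)} = 3 + N \left(1 + 4\right) = 3 + N 5 = 3 + 5 N$)
$b{\left(a \right)} = 253 a$ ($b{\left(a \right)} = \left(3 + 5 \cdot 2 \cdot 5^{2}\right) a = \left(3 + 5 \cdot 2 \cdot 25\right) a = \left(3 + 5 \cdot 50\right) a = \left(3 + 250\right) a = 253 a$)
$110 + w{\left(5,-10 \right)} b{\left(-6 - 3 \right)} = 110 + 13 \cdot 253 \left(-6 - 3\right) = 110 + 13 \cdot 253 \left(-9\right) = 110 + 13 \left(-2277\right) = 110 - 29601 = -29491$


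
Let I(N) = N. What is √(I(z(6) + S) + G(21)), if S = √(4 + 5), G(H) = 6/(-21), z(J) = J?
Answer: √427/7 ≈ 2.9520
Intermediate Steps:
G(H) = -2/7 (G(H) = 6*(-1/21) = -2/7)
S = 3 (S = √9 = 3)
√(I(z(6) + S) + G(21)) = √((6 + 3) - 2/7) = √(9 - 2/7) = √(61/7) = √427/7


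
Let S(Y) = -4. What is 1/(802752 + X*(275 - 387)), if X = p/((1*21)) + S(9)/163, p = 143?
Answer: 489/392174128 ≈ 1.2469e-6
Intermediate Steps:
X = 23225/3423 (X = 143/((1*21)) - 4/163 = 143/21 - 4*1/163 = 143*(1/21) - 4/163 = 143/21 - 4/163 = 23225/3423 ≈ 6.7850)
1/(802752 + X*(275 - 387)) = 1/(802752 + 23225*(275 - 387)/3423) = 1/(802752 + (23225/3423)*(-112)) = 1/(802752 - 371600/489) = 1/(392174128/489) = 489/392174128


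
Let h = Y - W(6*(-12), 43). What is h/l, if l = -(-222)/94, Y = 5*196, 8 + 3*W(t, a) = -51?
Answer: 140953/333 ≈ 423.28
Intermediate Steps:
W(t, a) = -59/3 (W(t, a) = -8/3 + (⅓)*(-51) = -8/3 - 17 = -59/3)
Y = 980
h = 2999/3 (h = 980 - 1*(-59/3) = 980 + 59/3 = 2999/3 ≈ 999.67)
l = 111/47 (l = -(-222)/94 = -3*(-37/47) = 111/47 ≈ 2.3617)
h/l = 2999/(3*(111/47)) = (2999/3)*(47/111) = 140953/333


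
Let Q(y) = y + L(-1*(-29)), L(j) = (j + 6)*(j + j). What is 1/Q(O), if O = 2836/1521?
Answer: 1521/3090466 ≈ 0.00049216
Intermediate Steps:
L(j) = 2*j*(6 + j) (L(j) = (6 + j)*(2*j) = 2*j*(6 + j))
O = 2836/1521 (O = 2836*(1/1521) = 2836/1521 ≈ 1.8646)
Q(y) = 2030 + y (Q(y) = y + 2*(-1*(-29))*(6 - 1*(-29)) = y + 2*29*(6 + 29) = y + 2*29*35 = y + 2030 = 2030 + y)
1/Q(O) = 1/(2030 + 2836/1521) = 1/(3090466/1521) = 1521/3090466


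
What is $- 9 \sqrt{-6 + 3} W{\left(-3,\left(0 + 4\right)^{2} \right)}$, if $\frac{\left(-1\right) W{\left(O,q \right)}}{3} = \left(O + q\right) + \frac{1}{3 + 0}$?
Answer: $360 i \sqrt{3} \approx 623.54 i$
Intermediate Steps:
$W{\left(O,q \right)} = -1 - 3 O - 3 q$ ($W{\left(O,q \right)} = - 3 \left(\left(O + q\right) + \frac{1}{3 + 0}\right) = - 3 \left(\left(O + q\right) + \frac{1}{3}\right) = - 3 \left(\frac{1}{3} + O + q\right) = -1 - 3 O - 3 q$)
$- 9 \sqrt{-6 + 3} W{\left(-3,\left(0 + 4\right)^{2} \right)} = - 9 \sqrt{-6 + 3} \left(-1 - -9 - 3 \left(0 + 4\right)^{2}\right) = - 9 \sqrt{-3} \left(-1 + 9 - 3 \cdot 4^{2}\right) = - 9 i \sqrt{3} \left(-1 + 9 - 48\right) = - 9 i \sqrt{3} \left(-40\right) = 360 i \sqrt{3}$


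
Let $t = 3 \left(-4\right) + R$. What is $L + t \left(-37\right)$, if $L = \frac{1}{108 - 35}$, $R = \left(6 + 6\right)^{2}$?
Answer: $- \frac{356531}{73} \approx -4884.0$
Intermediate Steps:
$R = 144$ ($R = 12^{2} = 144$)
$t = 132$ ($t = 3 \left(-4\right) + 144 = -12 + 144 = 132$)
$L = \frac{1}{73}$ ($L = \frac{1}{108 + \left(-39 + 4\right)} = \frac{1}{108 - 35} = \frac{1}{73} \approx 0.013699$)
$L + t \left(-37\right) = \frac{1}{73} + 132 \left(-37\right) = \frac{1}{73} - 4884 = - \frac{356531}{73}$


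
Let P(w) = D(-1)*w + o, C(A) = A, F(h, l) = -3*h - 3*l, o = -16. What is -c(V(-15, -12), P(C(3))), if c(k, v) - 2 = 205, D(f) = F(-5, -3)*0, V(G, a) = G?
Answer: -207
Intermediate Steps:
D(f) = 0 (D(f) = (-3*(-5) - 3*(-3))*0 = (15 + 9)*0 = 24*0 = 0)
P(w) = -16 (P(w) = 0*w - 16 = 0 - 16 = -16)
c(k, v) = 207 (c(k, v) = 2 + 205 = 207)
-c(V(-15, -12), P(C(3))) = -1*207 = -207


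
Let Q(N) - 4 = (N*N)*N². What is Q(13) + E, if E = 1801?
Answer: 30366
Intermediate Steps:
Q(N) = 4 + N⁴ (Q(N) = 4 + (N*N)*N² = 4 + N²*N² = 4 + N⁴)
Q(13) + E = (4 + 13⁴) + 1801 = (4 + 28561) + 1801 = 28565 + 1801 = 30366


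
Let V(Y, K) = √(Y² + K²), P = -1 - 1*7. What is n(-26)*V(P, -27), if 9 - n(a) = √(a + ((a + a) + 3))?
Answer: √793*(9 - 5*I*√3) ≈ 253.44 - 243.88*I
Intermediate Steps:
P = -8 (P = -1 - 7 = -8)
n(a) = 9 - √(3 + 3*a) (n(a) = 9 - √(a + ((a + a) + 3)) = 9 - √(a + (2*a + 3)) = 9 - √(a + (3 + 2*a)) = 9 - √(3 + 3*a))
V(Y, K) = √(K² + Y²)
n(-26)*V(P, -27) = (9 - √(3 + 3*(-26)))*√((-27)² + (-8)²) = (9 - √(3 - 78))*√(729 + 64) = (9 - √(-75))*√793 = (9 - 5*I*√3)*√793 = √793*(9 - 5*I*√3)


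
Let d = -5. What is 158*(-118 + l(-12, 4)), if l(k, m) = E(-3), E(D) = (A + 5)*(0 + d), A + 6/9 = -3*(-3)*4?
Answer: -151522/3 ≈ -50507.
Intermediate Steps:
A = 106/3 (A = -2/3 - 3*(-3)*4 = -2/3 + 9*4 = -2/3 + 36 = 106/3 ≈ 35.333)
E(D) = -605/3 (E(D) = (106/3 + 5)*(0 - 5) = (121/3)*(-5) = -605/3)
l(k, m) = -605/3
158*(-118 + l(-12, 4)) = 158*(-118 - 605/3) = 158*(-959/3) = -151522/3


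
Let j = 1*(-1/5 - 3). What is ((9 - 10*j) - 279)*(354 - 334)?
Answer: -4760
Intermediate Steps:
j = -16/5 (j = 1*(-1*⅕ - 3) = 1*(-⅕ - 3) = 1*(-16/5) = -16/5 ≈ -3.2000)
((9 - 10*j) - 279)*(354 - 334) = ((9 - 10*(-16/5)) - 279)*(354 - 334) = ((9 + 32) - 279)*20 = (41 - 279)*20 = -238*20 = -4760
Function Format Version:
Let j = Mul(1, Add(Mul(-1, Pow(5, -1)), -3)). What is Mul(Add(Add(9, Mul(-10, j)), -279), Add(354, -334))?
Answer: -4760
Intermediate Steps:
j = Rational(-16, 5) (j = Mul(1, Add(Mul(-1, Rational(1, 5)), -3)) = Mul(1, Add(Rational(-1, 5), -3)) = Mul(1, Rational(-16, 5)) = Rational(-16, 5) ≈ -3.2000)
Mul(Add(Add(9, Mul(-10, j)), -279), Add(354, -334)) = Mul(Add(Add(9, Mul(-10, Rational(-16, 5))), -279), Add(354, -334)) = Mul(Add(Add(9, 32), -279), 20) = Mul(Add(41, -279), 20) = Mul(-238, 20) = -4760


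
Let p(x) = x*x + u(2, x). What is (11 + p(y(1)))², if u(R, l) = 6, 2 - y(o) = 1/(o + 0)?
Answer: 324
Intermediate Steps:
y(o) = 2 - 1/o (y(o) = 2 - 1/(o + 0) = 2 - 1/o)
p(x) = 6 + x² (p(x) = x*x + 6 = x² + 6 = 6 + x²)
(11 + p(y(1)))² = (11 + (6 + (2 - 1/1)²))² = (11 + (6 + (2 - 1*1)²))² = (11 + (6 + (2 - 1)²))² = (11 + (6 + 1²))² = (11 + (6 + 1))² = (11 + 7)² = 18² = 324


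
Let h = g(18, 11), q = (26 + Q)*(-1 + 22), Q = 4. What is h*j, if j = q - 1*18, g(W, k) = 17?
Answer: 10404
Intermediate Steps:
q = 630 (q = (26 + 4)*(-1 + 22) = 30*21 = 630)
h = 17
j = 612 (j = 630 - 1*18 = 630 - 18 = 612)
h*j = 17*612 = 10404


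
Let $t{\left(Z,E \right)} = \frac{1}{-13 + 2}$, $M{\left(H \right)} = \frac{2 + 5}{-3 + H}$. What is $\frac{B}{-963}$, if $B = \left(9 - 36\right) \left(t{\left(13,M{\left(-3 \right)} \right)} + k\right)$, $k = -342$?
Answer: $- \frac{11289}{1177} \approx -9.5913$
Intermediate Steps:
$M{\left(H \right)} = \frac{7}{-3 + H}$
$t{\left(Z,E \right)} = - \frac{1}{11}$ ($t{\left(Z,E \right)} = \frac{1}{-11} = - \frac{1}{11}$)
$B = \frac{101601}{11}$ ($B = \left(9 - 36\right) \left(- \frac{1}{11} - 342\right) = \left(-27\right) \left(- \frac{3763}{11}\right) = \frac{101601}{11} \approx 9236.5$)
$\frac{B}{-963} = \frac{101601}{11 \left(-963\right)} = \frac{101601}{11} \left(- \frac{1}{963}\right) = - \frac{11289}{1177}$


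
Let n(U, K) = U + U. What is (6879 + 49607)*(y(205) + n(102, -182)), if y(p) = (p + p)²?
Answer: 9506819744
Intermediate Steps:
y(p) = 4*p² (y(p) = (2*p)² = 4*p²)
n(U, K) = 2*U
(6879 + 49607)*(y(205) + n(102, -182)) = (6879 + 49607)*(4*205² + 2*102) = 56486*(4*42025 + 204) = 56486*(168100 + 204) = 56486*168304 = 9506819744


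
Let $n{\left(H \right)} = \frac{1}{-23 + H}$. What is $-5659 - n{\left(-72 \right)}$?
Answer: $- \frac{537604}{95} \approx -5659.0$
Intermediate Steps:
$-5659 - n{\left(-72 \right)} = -5659 - \frac{1}{-23 - 72} = -5659 - \frac{1}{-95} = -5659 - - \frac{1}{95} = -5659 + \frac{1}{95} = - \frac{537604}{95}$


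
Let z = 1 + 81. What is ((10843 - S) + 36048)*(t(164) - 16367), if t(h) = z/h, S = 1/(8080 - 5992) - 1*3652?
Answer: -383826368771/464 ≈ -8.2721e+8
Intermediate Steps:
S = -7625375/2088 (S = 1/2088 - 3652 = -7625375/2088 ≈ -3652.0)
z = 82
t(h) = 82/h
((10843 - S) + 36048)*(t(164) - 16367) = ((10843 - 1*(-7625375/2088)) + 36048)*(82/164 - 16367) = ((10843 + 7625375/2088) + 36048)*(82*(1/164) - 16367) = (30265559/2088 + 36048)*(½ - 16367) = (105533783/2088)*(-32733/2) = -383826368771/464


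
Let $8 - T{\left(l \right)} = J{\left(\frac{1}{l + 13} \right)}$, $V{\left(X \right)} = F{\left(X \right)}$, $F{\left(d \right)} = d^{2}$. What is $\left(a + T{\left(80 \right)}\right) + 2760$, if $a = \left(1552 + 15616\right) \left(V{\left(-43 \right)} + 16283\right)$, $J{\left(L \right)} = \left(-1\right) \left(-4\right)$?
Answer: $311292940$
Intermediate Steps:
$J{\left(L \right)} = 4$
$V{\left(X \right)} = X^{2}$
$a = 311290176$ ($a = \left(1552 + 15616\right) \left(\left(-43\right)^{2} + 16283\right) = 17168 \left(1849 + 16283\right) = 17168 \cdot 18132 = 311290176$)
$T{\left(l \right)} = 4$ ($T{\left(l \right)} = 8 - 4 = 4$)
$\left(a + T{\left(80 \right)}\right) + 2760 = \left(311290176 + 4\right) + 2760 = 311290180 + 2760 = 311292940$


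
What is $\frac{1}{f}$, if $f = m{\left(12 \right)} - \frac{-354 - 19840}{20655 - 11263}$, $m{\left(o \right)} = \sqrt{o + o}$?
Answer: $- \frac{47415512}{427308575} + \frac{44104832 \sqrt{6}}{427308575} \approx 0.14186$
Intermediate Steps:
$m{\left(o \right)} = \sqrt{2} \sqrt{o}$ ($m{\left(o \right)} = \sqrt{2 o} = \sqrt{2} \sqrt{o}$)
$f = \frac{10097}{4696} + 2 \sqrt{6}$ ($f = \sqrt{2} \sqrt{12} - \frac{-354 - 19840}{20655 - 11263} = \sqrt{2} \cdot 2 \sqrt{3} - - \frac{20194}{9392} = 2 \sqrt{6} - \left(-20194\right) \frac{1}{9392} = 2 \sqrt{6} - - \frac{10097}{4696} = 2 \sqrt{6} + \frac{10097}{4696} = \frac{10097}{4696} + 2 \sqrt{6} \approx 7.0491$)
$\frac{1}{f} = \frac{1}{\frac{10097}{4696} + 2 \sqrt{6}}$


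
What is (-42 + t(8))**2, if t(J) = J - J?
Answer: 1764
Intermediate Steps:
t(J) = 0
(-42 + t(8))**2 = (-42 + 0)**2 = (-42)**2 = 1764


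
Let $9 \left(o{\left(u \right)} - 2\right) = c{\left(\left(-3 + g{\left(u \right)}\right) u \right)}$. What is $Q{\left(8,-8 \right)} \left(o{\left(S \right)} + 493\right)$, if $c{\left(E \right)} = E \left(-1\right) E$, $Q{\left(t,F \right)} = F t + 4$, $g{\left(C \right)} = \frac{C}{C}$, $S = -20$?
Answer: $- \frac{57100}{3} \approx -19033.0$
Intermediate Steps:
$g{\left(C \right)} = 1$
$Q{\left(t,F \right)} = 4 + F t$
$c{\left(E \right)} = - E^{2}$ ($c{\left(E \right)} = - E E = - E^{2}$)
$o{\left(u \right)} = 2 - \frac{4 u^{2}}{9}$ ($o{\left(u \right)} = 2 + \frac{\left(-1\right) \left(\left(-3 + 1\right) u\right)^{2}}{9} = 2 + \frac{\left(-1\right) \left(- 2 u\right)^{2}}{9} = 2 + \frac{\left(-1\right) 4 u^{2}}{9} = 2 + \frac{\left(-4\right) u^{2}}{9} = 2 - \frac{4 u^{2}}{9}$)
$Q{\left(8,-8 \right)} \left(o{\left(S \right)} + 493\right) = \left(4 - 64\right) \left(\left(2 - \frac{4 \left(-20\right)^{2}}{9}\right) + 493\right) = \left(4 - 64\right) \left(\left(2 - \frac{1600}{9}\right) + 493\right) = - 60 \left(\left(2 - \frac{1600}{9}\right) + 493\right) = - 60 \left(- \frac{1582}{9} + 493\right) = \left(-60\right) \frac{2855}{9} = - \frac{57100}{3}$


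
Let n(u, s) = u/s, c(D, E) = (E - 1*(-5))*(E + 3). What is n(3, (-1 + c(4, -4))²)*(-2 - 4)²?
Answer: 27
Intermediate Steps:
c(D, E) = (3 + E)*(5 + E) (c(D, E) = (E + 5)*(3 + E) = (5 + E)*(3 + E) = (3 + E)*(5 + E))
n(3, (-1 + c(4, -4))²)*(-2 - 4)² = (3/((-1 + (15 + (-4)² + 8*(-4)))²))*(-2 - 4)² = (3/((-1 + (15 + 16 - 32))²))*(-6)² = (3/((-1 - 1)²))*36 = (3/((-2)²))*36 = (3/4)*36 = (3*(¼))*36 = (¾)*36 = 27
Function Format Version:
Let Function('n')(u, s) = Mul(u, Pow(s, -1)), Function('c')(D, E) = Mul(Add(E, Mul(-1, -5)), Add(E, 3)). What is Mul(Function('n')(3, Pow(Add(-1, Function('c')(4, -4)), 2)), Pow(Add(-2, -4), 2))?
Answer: 27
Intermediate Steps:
Function('c')(D, E) = Mul(Add(3, E), Add(5, E)) (Function('c')(D, E) = Mul(Add(E, 5), Add(3, E)) = Mul(Add(5, E), Add(3, E)) = Mul(Add(3, E), Add(5, E)))
Mul(Function('n')(3, Pow(Add(-1, Function('c')(4, -4)), 2)), Pow(Add(-2, -4), 2)) = Mul(Mul(3, Pow(Pow(Add(-1, Add(15, Pow(-4, 2), Mul(8, -4))), 2), -1)), Pow(Add(-2, -4), 2)) = Mul(Mul(3, Pow(Pow(Add(-1, Add(15, 16, -32)), 2), -1)), Pow(-6, 2)) = Mul(Mul(3, Pow(Pow(Add(-1, -1), 2), -1)), 36) = Mul(Mul(3, Pow(Pow(-2, 2), -1)), 36) = Mul(Mul(3, Pow(4, -1)), 36) = Mul(Mul(3, Rational(1, 4)), 36) = Mul(Rational(3, 4), 36) = 27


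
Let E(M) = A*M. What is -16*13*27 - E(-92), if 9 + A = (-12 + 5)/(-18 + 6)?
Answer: -19171/3 ≈ -6390.3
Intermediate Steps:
A = -101/12 (A = -9 + (-12 + 5)/(-18 + 6) = -9 - 7/(-12) = -9 - 7*(-1/12) = -9 + 7/12 = -101/12 ≈ -8.4167)
E(M) = -101*M/12
-16*13*27 - E(-92) = -16*13*27 - (-101)*(-92)/12 = -208*27 - 1*2323/3 = -5616 - 2323/3 = -19171/3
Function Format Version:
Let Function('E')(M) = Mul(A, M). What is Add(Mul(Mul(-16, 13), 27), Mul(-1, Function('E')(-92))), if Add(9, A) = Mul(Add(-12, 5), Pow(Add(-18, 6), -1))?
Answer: Rational(-19171, 3) ≈ -6390.3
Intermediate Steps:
A = Rational(-101, 12) (A = Add(-9, Mul(Add(-12, 5), Pow(Add(-18, 6), -1))) = Add(-9, Mul(-7, Pow(-12, -1))) = Add(-9, Mul(-7, Rational(-1, 12))) = Add(-9, Rational(7, 12)) = Rational(-101, 12) ≈ -8.4167)
Function('E')(M) = Mul(Rational(-101, 12), M)
Add(Mul(Mul(-16, 13), 27), Mul(-1, Function('E')(-92))) = Add(Mul(Mul(-16, 13), 27), Mul(-1, Mul(Rational(-101, 12), -92))) = Add(Mul(-208, 27), Mul(-1, Rational(2323, 3))) = Add(-5616, Rational(-2323, 3)) = Rational(-19171, 3)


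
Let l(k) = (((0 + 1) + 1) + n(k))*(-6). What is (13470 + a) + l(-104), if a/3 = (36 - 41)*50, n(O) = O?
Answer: 13332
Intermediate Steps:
l(k) = -12 - 6*k (l(k) = (((0 + 1) + 1) + k)*(-6) = ((1 + 1) + k)*(-6) = (2 + k)*(-6) = -12 - 6*k)
a = -750 (a = 3*((36 - 41)*50) = 3*(-5*50) = 3*(-250) = -750)
(13470 + a) + l(-104) = (13470 - 750) + (-12 - 6*(-104)) = 12720 + (-12 + 624) = 12720 + 612 = 13332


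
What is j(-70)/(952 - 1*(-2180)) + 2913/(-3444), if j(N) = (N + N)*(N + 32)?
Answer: 766547/898884 ≈ 0.85278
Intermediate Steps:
j(N) = 2*N*(32 + N) (j(N) = (2*N)*(32 + N) = 2*N*(32 + N))
j(-70)/(952 - 1*(-2180)) + 2913/(-3444) = (2*(-70)*(32 - 70))/(952 - 1*(-2180)) + 2913/(-3444) = (2*(-70)*(-38))/(952 + 2180) + 2913*(-1/3444) = 5320/3132 - 971/1148 = 5320*(1/3132) - 971/1148 = 1330/783 - 971/1148 = 766547/898884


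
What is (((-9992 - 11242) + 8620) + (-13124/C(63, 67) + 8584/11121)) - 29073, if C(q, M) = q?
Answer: -9784094071/233541 ≈ -41895.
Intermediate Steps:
(((-9992 - 11242) + 8620) + (-13124/C(63, 67) + 8584/11121)) - 29073 = (((-9992 - 11242) + 8620) + (-13124/63 + 8584/11121)) - 29073 = ((-21234 + 8620) + (-13124*1/63 + 8584*(1/11121))) - 29073 = (-12614 + (-13124/63 + 8584/11121)) - 29073 = (-12614 - 48470404/233541) - 29073 = -2994356578/233541 - 29073 = -9784094071/233541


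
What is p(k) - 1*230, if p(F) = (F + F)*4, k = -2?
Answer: -246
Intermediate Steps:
p(F) = 8*F (p(F) = (2*F)*4 = 8*F)
p(k) - 1*230 = 8*(-2) - 1*230 = -16 - 230 = -246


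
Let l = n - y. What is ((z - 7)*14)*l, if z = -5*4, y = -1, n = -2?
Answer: 378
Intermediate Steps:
z = -20
l = -1 (l = -2 - 1*(-1) = -2 + 1 = -1)
((z - 7)*14)*l = ((-20 - 7)*14)*(-1) = -27*14*(-1) = -378*(-1) = 378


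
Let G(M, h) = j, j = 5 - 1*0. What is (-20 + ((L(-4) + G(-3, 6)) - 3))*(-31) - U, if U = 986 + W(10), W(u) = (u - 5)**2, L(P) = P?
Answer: -329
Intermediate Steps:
j = 5 (j = 5 + 0 = 5)
G(M, h) = 5
W(u) = (-5 + u)**2
U = 1011 (U = 986 + (-5 + 10)**2 = 986 + 5**2 = 986 + 25 = 1011)
(-20 + ((L(-4) + G(-3, 6)) - 3))*(-31) - U = (-20 + ((-4 + 5) - 3))*(-31) - 1*1011 = (-20 + (1 - 3))*(-31) - 1011 = (-20 - 2)*(-31) - 1011 = -22*(-31) - 1011 = 682 - 1011 = -329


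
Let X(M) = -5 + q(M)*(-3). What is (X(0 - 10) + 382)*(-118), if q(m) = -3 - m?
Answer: -42008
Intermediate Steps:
X(M) = 4 + 3*M (X(M) = -5 + (-3 - M)*(-3) = -5 + (9 + 3*M) = 4 + 3*M)
(X(0 - 10) + 382)*(-118) = ((4 + 3*(0 - 10)) + 382)*(-118) = ((4 + 3*(-10)) + 382)*(-118) = ((4 - 30) + 382)*(-118) = (-26 + 382)*(-118) = 356*(-118) = -42008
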